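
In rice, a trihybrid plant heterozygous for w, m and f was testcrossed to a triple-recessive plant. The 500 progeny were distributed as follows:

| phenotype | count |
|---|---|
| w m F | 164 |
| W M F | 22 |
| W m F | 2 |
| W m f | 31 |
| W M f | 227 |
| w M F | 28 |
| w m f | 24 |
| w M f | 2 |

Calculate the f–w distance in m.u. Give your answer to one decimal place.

10.0 m.u.

The two most frequent reciprocal classes, w m F and W M f, are the parental types, so the F1 was w m F / W M f.
The two rarest classes, W m F and w M f, are the double crossovers. Comparing them with the parentals, only the w allele has switched, so w is the middle locus and the order is f – w – m.
Crossovers in the f–w interval produce the single-crossover classes w m f and W M F (24 + 22 = 46) plus the double crossovers (4).
RF(f–w) = (46 + 4) / 500 = 50/500 = 0.1000 → 10.0 m.u.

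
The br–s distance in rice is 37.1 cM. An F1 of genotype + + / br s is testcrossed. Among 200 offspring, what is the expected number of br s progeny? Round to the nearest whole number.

63

A map distance of 37.1 cM corresponds to a recombination frequency of 0.371.
The F1 is + + / br s, so br s is a parental gamete class with expected frequency (1 − r)/2 = 0.629/2 = 0.3145.
Expected number = 0.3145 × 200 = 62.90 ≈ 63.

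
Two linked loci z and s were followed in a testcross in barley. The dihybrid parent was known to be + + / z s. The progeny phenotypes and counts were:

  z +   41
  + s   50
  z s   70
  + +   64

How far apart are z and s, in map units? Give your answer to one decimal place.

40.4 map units

The recombinant classes are + s and z +: 50 + 41 = 91.
Recombination frequency = 91/225 = 0.4044 ≈ 40.4%, i.e. 40.4 map units.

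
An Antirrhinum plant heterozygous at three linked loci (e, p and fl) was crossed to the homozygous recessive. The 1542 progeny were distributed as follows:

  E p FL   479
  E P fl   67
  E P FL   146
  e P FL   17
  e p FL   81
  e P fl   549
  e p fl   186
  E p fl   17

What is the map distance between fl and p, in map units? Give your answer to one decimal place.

The two most frequent reciprocal classes, e P fl and E p FL, are the parental types, so the F1 was e P fl / E p FL.
The two rarest classes, e P FL and E p fl, are the double crossovers. Comparing them with the parentals, only the fl allele has switched, so fl is the middle locus and the order is p – fl – e.
Crossovers in the p–fl interval produce the single-crossover classes e p fl and E P FL (186 + 146 = 332) plus the double crossovers (34).
RF(p–fl) = (332 + 34) / 1542 = 366/1542 = 0.2374 → 23.7 map units.

23.7 map units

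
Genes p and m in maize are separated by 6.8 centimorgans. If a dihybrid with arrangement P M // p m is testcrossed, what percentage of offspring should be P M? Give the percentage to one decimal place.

A map distance of 6.8 centimorgans corresponds to a recombination frequency of 0.068.
The F1 is P M / p m, so P M is a parental gamete class with expected frequency (1 − r)/2 = 0.932/2 = 0.4660.
That is 0.4660 = 46.6% of the progeny.

46.6%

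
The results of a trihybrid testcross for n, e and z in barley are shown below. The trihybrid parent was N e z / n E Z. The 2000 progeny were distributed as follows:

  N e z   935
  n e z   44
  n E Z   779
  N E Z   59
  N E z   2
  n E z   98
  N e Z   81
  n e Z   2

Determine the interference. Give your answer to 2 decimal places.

The two rarest classes, N E z and n e Z, are the double crossovers. Comparing them with the parentals, only the e allele has switched, so e is the middle locus and the order is z – e – n.
z–e: (179 + 4)/2000 = 0.0915; e–n: (103 + 4)/2000 = 0.0535.
Expected DCO frequency = 0.0915 × 0.0535 ≈ 0.00490; observed = 4/2000 ≈ 0.00200.
Coefficient of coincidence = 0.00200/0.00490 ≈ 0.41; interference = 1 − 0.41 = 0.59.

0.59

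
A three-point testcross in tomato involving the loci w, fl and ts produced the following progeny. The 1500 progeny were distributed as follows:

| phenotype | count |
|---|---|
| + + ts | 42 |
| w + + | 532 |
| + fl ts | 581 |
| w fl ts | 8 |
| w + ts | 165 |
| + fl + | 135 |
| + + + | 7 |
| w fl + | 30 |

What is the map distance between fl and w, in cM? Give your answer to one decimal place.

The two most frequent reciprocal classes, + fl ts and w + +, are the parental types, so the F1 was + fl ts / w + +.
The two rarest classes, w fl ts and + + +, are the double crossovers. Comparing them with the parentals, only the w allele has switched, so w is the middle locus and the order is fl – w – ts.
Crossovers in the fl–w interval produce the single-crossover classes + + ts and w fl + (42 + 30 = 72) plus the double crossovers (15).
RF(fl–w) = (72 + 15) / 1500 = 87/1500 = 0.0580 → 5.8 cM.

5.8 cM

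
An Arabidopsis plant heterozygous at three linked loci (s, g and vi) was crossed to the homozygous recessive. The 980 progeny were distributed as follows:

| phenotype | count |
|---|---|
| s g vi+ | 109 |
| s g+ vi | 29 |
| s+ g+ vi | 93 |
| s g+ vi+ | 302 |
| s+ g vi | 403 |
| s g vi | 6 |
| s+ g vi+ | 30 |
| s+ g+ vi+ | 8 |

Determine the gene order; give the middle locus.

s

The two most frequent reciprocal classes, s+ g vi and s g+ vi+, are the parental types, so the F1 was s+ g vi / s g+ vi+.
The two rarest classes, s g vi and s+ g+ vi+, are the double crossovers. Comparing them with the parentals, only the s allele has switched, so s is the middle locus and the order is vi – s – g.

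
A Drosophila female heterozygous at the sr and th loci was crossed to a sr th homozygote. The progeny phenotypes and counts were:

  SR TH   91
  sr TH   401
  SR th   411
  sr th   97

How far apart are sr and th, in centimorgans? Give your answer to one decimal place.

The two most frequent classes, SR th (411) and sr TH (401), are the parental types, so the F1 was SR th / sr TH.
The recombinant classes are SR TH and sr th: 91 + 97 = 188.
Recombination frequency = 188/1000 = 0.1880 ≈ 18.8%, i.e. 18.8 centimorgans.

18.8 centimorgans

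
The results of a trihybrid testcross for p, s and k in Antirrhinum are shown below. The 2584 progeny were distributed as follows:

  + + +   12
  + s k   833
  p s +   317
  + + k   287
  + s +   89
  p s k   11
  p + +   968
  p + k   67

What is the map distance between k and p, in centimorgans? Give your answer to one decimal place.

The two most frequent reciprocal classes, + s k and p + +, are the parental types, so the F1 was + s k / p + +.
The two rarest classes, p s k and + + +, are the double crossovers. Comparing them with the parentals, only the p allele has switched, so p is the middle locus and the order is s – p – k.
Crossovers in the p–k interval produce the single-crossover classes + s + and p + k (89 + 67 = 156) plus the double crossovers (23).
RF(p–k) = (156 + 23) / 2584 = 179/2584 = 0.0693 → 6.9 centimorgans.

6.9 centimorgans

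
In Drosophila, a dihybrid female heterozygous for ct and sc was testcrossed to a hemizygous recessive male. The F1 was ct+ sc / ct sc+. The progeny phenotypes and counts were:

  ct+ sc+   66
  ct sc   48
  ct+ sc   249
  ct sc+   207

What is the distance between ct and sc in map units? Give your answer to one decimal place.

20.0 map units

The recombinant classes are ct+ sc+ and ct sc: 66 + 48 = 114.
Recombination frequency = 114/570 = 0.2000 ≈ 20.0%, i.e. 20.0 map units.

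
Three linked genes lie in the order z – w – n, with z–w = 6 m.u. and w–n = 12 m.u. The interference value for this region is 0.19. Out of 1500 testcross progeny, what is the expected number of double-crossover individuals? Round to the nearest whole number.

9

Map distances give recombination frequencies of 0.060 and 0.120 for the two intervals.
With interference 0.19 (so coincidence = 0.81), expected double-crossover frequency = 0.060 × 0.120 × 0.81 = 0.00583.
Expected number = 0.00583 × 1500 = 8.75 ≈ 9.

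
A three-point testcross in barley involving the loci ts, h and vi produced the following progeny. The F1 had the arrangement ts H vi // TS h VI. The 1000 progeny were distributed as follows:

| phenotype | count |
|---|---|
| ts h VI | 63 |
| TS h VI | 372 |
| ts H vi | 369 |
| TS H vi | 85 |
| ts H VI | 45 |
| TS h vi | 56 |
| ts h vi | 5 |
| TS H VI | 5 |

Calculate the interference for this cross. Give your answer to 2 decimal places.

The two rarest classes, ts h vi and TS H VI, are the double crossovers. Comparing them with the parentals, only the h allele has switched, so h is the middle locus and the order is ts – h – vi.
ts–h: (148 + 10)/1000 = 0.1580; h–vi: (101 + 10)/1000 = 0.1110.
Expected DCO frequency = 0.1580 × 0.1110 ≈ 0.01754; observed = 10/1000 ≈ 0.01000.
Coefficient of coincidence = 0.01000/0.01754 ≈ 0.57; interference = 1 − 0.57 = 0.43.

0.43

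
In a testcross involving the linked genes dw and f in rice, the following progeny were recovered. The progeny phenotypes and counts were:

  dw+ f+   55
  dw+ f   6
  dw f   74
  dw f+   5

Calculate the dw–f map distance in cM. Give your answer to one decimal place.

The two most frequent classes, dw+ f+ (55) and dw f (74), are the parental types, so the F1 was dw+ f+ / dw f.
The recombinant classes are dw+ f and dw f+: 6 + 5 = 11.
Recombination frequency = 11/140 = 0.0786 ≈ 7.9%, i.e. 7.9 cM.

7.9 cM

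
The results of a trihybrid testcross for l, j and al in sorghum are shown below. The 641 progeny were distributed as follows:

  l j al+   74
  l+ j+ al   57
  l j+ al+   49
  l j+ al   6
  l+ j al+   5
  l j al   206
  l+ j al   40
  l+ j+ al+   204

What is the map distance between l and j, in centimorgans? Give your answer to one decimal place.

15.6 centimorgans

The two most frequent reciprocal classes, l j al and l+ j+ al+, are the parental types, so the F1 was l j al / l+ j+ al+.
The two rarest classes, l j+ al and l+ j al+, are the double crossovers. Comparing them with the parentals, only the j allele has switched, so j is the middle locus and the order is al – j – l.
Crossovers in the j–l interval produce the single-crossover classes l+ j al and l j+ al+ (40 + 49 = 89) plus the double crossovers (11).
RF(j–l) = (89 + 11) / 641 = 100/641 = 0.1560 → 15.6 centimorgans.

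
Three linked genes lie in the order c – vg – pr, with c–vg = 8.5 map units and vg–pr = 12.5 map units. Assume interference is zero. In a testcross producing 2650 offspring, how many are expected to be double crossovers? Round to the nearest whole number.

Map distances give recombination frequencies of 0.085 and 0.125 for the two intervals.
With no interference, expected double-crossover frequency = 0.085 × 0.125 = 0.01063.
Expected number = 0.01063 × 2650 = 28.16 ≈ 28.

28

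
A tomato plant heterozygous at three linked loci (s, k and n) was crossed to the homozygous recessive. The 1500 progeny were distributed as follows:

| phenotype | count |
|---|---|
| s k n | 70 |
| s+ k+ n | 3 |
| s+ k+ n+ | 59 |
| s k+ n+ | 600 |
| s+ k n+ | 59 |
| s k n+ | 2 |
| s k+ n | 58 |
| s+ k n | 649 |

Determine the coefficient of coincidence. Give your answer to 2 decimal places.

0.46

The two most frequent reciprocal classes, s k+ n+ and s+ k n, are the parental types, so the F1 was s k+ n+ / s+ k n.
The two rarest classes, s k n+ and s+ k+ n, are the double crossovers. Comparing them with the parentals, only the k allele has switched, so k is the middle locus and the order is s – k – n.
s–k: (129 + 5)/1500 = 0.0893; k–n: (117 + 5)/1500 = 0.0813.
Expected DCO frequency = 0.0893 × 0.0813 ≈ 0.00726; observed = 5/1500 ≈ 0.00333.
Coefficient of coincidence = 0.00333/0.00726 ≈ 0.46.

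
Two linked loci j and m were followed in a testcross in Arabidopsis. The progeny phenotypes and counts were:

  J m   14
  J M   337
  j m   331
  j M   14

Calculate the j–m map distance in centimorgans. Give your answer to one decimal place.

4.0 centimorgans

The two most frequent classes, J M (337) and j m (331), are the parental types, so the F1 was J M / j m.
The recombinant classes are J m and j M: 14 + 14 = 28.
Recombination frequency = 28/696 = 0.0402 ≈ 4.0%, i.e. 4.0 centimorgans.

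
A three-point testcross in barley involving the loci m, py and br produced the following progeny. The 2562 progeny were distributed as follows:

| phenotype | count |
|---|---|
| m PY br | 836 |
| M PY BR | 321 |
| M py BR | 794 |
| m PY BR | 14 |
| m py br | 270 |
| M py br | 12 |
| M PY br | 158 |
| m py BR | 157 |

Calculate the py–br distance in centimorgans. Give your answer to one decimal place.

The two most frequent reciprocal classes, m PY br and M py BR, are the parental types, so the F1 was m PY br / M py BR.
The two rarest classes, m PY BR and M py br, are the double crossovers. Comparing them with the parentals, only the br allele has switched, so br is the middle locus and the order is m – br – py.
Crossovers in the br–py interval produce the single-crossover classes m py br and M PY BR (270 + 321 = 591) plus the double crossovers (26).
RF(br–py) = (591 + 26) / 2562 = 617/2562 = 0.2408 → 24.1 centimorgans.

24.1 centimorgans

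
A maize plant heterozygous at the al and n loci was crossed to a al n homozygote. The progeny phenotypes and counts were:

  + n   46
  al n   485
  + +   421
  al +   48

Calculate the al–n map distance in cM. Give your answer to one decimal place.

The two most frequent classes, + + (421) and al n (485), are the parental types, so the F1 was + + / al n.
The recombinant classes are + n and al +: 46 + 48 = 94.
Recombination frequency = 94/1000 = 0.0940 ≈ 9.4%, i.e. 9.4 cM.

9.4 cM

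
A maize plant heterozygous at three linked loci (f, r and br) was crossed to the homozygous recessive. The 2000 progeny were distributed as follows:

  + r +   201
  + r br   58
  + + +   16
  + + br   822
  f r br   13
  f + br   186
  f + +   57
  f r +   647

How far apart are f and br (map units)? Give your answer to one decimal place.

20.8 map units

The two most frequent reciprocal classes, + + br and f r +, are the parental types, so the F1 was + + br / f r +.
The two rarest classes, + + + and f r br, are the double crossovers. Comparing them with the parentals, only the br allele has switched, so br is the middle locus and the order is f – br – r.
Crossovers in the f–br interval produce the single-crossover classes f + br and + r + (186 + 201 = 387) plus the double crossovers (29).
RF(f–br) = (387 + 29) / 2000 = 416/2000 = 0.2080 → 20.8 map units.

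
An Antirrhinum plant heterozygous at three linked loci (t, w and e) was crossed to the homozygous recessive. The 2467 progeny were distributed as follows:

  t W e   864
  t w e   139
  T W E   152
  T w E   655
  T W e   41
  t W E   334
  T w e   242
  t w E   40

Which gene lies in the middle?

The two most frequent reciprocal classes, T w E and t W e, are the parental types, so the F1 was T w E / t W e.
The two rarest classes, t w E and T W e, are the double crossovers. Comparing them with the parentals, only the t allele has switched, so t is the middle locus and the order is e – t – w.

t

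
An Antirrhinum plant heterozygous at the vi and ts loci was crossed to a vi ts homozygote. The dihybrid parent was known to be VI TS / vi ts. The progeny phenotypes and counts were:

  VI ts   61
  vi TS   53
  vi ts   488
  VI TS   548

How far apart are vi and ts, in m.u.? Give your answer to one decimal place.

The recombinant classes are VI ts and vi TS: 61 + 53 = 114.
Recombination frequency = 114/1150 = 0.0991 ≈ 9.9%, i.e. 9.9 m.u.

9.9 m.u.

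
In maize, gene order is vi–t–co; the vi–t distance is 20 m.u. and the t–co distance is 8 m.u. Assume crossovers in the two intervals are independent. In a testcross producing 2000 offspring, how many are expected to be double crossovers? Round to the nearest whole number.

32

Map distances give recombination frequencies of 0.200 and 0.080 for the two intervals.
With no interference, expected double-crossover frequency = 0.200 × 0.080 = 0.01600.
Expected number = 0.01600 × 2000 = 32.00 ≈ 32.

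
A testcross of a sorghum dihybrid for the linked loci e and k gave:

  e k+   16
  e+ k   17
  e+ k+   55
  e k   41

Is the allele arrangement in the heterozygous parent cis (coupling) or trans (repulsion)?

cis

The two most frequent classes are e+ k+ (55) and e k (41); these are the parental (non-recombinant) types.
So the F1 carried e+ k+ on one chromosome and e k on the other — the recessive alleles are on the same chromosome (cis / coupling).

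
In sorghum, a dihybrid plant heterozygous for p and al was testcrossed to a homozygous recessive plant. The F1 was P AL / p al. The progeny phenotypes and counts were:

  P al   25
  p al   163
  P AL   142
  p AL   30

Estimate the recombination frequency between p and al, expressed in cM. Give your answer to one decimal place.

The recombinant classes are P al and p AL: 25 + 30 = 55.
Recombination frequency = 55/360 = 0.1528 ≈ 15.3%, i.e. 15.3 cM.

15.3 cM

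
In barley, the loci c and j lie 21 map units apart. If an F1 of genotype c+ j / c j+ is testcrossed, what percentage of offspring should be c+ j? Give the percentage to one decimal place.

39.5%

A map distance of 21 map units corresponds to a recombination frequency of 0.210.
The F1 is c+ j / c j+, so c+ j is a parental gamete class with expected frequency (1 − r)/2 = 0.790/2 = 0.3950.
That is 0.3950 = 39.5% of the progeny.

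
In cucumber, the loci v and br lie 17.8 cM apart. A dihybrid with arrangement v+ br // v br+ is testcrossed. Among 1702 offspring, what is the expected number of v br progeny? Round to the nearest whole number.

A map distance of 17.8 cM corresponds to a recombination frequency of 0.178.
The F1 is v+ br / v br+, so v br is a recombinant gamete class with expected frequency r/2 = 0.178/2 = 0.0890.
Expected number = 0.0890 × 1702 = 151.48 ≈ 151.

151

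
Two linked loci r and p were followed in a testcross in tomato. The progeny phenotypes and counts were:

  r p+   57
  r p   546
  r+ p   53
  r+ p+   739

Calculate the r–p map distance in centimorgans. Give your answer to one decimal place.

The two most frequent classes, r+ p+ (739) and r p (546), are the parental types, so the F1 was r+ p+ / r p.
The recombinant classes are r+ p and r p+: 53 + 57 = 110.
Recombination frequency = 110/1395 = 0.0789 ≈ 7.9%, i.e. 7.9 centimorgans.

7.9 centimorgans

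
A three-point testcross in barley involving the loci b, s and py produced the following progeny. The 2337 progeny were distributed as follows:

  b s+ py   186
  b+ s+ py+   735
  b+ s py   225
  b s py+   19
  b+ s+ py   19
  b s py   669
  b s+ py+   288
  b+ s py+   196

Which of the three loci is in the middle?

The two most frequent reciprocal classes, b+ s+ py+ and b s py, are the parental types, so the F1 was b+ s+ py+ / b s py.
The two rarest classes, b+ s+ py and b s py+, are the double crossovers. Comparing them with the parentals, only the py allele has switched, so py is the middle locus and the order is s – py – b.

py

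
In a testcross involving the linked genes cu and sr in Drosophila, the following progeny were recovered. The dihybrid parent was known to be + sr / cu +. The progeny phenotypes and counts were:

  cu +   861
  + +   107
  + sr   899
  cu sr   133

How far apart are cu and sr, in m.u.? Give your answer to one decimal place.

The recombinant classes are + + and cu sr: 107 + 133 = 240.
Recombination frequency = 240/2000 = 0.1200 ≈ 12.0%, i.e. 12.0 m.u.

12.0 m.u.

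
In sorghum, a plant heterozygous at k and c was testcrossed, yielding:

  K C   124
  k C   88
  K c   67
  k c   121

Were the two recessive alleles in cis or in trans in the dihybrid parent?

cis

The two most frequent classes are K C (124) and k c (121); these are the parental (non-recombinant) types.
So the F1 carried K C on one chromosome and k c on the other — the recessive alleles are on the same chromosome (cis / coupling).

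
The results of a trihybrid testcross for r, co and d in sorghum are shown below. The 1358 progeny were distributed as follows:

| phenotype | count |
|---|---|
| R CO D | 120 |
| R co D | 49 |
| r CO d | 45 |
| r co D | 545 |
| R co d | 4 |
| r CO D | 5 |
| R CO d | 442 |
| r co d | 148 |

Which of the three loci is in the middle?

The two most frequent reciprocal classes, R CO d and r co D, are the parental types, so the F1 was R CO d / r co D.
The two rarest classes, R co d and r CO D, are the double crossovers. Comparing them with the parentals, only the co allele has switched, so co is the middle locus and the order is r – co – d.

co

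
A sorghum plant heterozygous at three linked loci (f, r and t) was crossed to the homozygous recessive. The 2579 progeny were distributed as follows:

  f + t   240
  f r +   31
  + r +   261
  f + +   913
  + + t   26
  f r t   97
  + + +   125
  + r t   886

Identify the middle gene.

The two most frequent reciprocal classes, f + + and + r t, are the parental types, so the F1 was f + + / + r t.
The two rarest classes, f r + and + + t, are the double crossovers. Comparing them with the parentals, only the r allele has switched, so r is the middle locus and the order is f – r – t.

r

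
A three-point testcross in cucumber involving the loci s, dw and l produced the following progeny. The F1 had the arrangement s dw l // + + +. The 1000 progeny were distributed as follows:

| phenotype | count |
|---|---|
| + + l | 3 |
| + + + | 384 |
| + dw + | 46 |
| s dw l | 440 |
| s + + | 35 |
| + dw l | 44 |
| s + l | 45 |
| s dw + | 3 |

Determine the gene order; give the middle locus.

The two rarest classes, s dw + and + + l, are the double crossovers. Comparing them with the parentals, only the l allele has switched, so l is the middle locus and the order is s – l – dw.

l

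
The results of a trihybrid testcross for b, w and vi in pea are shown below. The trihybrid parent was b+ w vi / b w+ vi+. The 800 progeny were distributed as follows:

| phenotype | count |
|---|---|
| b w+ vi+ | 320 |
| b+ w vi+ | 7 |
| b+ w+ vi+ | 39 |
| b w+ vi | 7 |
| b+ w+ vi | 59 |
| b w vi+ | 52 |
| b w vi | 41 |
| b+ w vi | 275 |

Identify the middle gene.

vi

The two rarest classes, b+ w vi+ and b w+ vi, are the double crossovers. Comparing them with the parentals, only the vi allele has switched, so vi is the middle locus and the order is b – vi – w.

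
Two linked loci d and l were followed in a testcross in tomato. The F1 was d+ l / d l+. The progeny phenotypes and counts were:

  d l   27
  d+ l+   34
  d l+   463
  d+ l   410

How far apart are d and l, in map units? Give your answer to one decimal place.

The recombinant classes are d+ l+ and d l: 34 + 27 = 61.
Recombination frequency = 61/934 = 0.0653 ≈ 6.5%, i.e. 6.5 map units.

6.5 map units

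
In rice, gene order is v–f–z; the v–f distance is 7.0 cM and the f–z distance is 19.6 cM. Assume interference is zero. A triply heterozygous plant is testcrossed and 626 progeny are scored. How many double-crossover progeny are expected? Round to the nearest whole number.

Map distances give recombination frequencies of 0.070 and 0.196 for the two intervals.
With no interference, expected double-crossover frequency = 0.070 × 0.196 = 0.01372.
Expected number = 0.01372 × 626 = 8.59 ≈ 9.

9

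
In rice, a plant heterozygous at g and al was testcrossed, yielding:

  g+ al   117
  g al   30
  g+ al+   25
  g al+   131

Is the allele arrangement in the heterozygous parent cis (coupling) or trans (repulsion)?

The two most frequent classes are g+ al (117) and g al+ (131); these are the parental (non-recombinant) types.
So the F1 carried g+ al on one chromosome and g al+ on the other — the recessive alleles are on opposite chromosomes (trans / repulsion).

trans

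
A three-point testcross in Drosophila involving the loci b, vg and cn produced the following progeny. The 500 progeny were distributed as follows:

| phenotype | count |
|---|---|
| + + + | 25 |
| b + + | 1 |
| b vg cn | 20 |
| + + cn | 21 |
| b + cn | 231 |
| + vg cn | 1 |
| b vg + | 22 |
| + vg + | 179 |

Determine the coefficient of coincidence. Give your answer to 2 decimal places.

The two most frequent reciprocal classes, b + cn and + vg +, are the parental types, so the F1 was b + cn / + vg +.
The two rarest classes, b + + and + vg cn, are the double crossovers. Comparing them with the parentals, only the cn allele has switched, so cn is the middle locus and the order is b – cn – vg.
b–cn: (43 + 2)/500 = 0.0900; cn–vg: (45 + 2)/500 = 0.0940.
Expected DCO frequency = 0.0900 × 0.0940 ≈ 0.00846; observed = 2/500 ≈ 0.00400.
Coefficient of coincidence = 0.00400/0.00846 ≈ 0.47.

0.47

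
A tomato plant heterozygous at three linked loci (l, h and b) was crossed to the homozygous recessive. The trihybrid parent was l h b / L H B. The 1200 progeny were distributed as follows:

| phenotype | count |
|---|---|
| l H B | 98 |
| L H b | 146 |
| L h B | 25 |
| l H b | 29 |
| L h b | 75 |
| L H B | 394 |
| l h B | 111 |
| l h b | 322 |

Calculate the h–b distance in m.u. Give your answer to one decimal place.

25.9 m.u.

The two rarest classes, l H b and L h B, are the double crossovers. Comparing them with the parentals, only the h allele has switched, so h is the middle locus and the order is b – h – l.
Crossovers in the b–h interval produce the single-crossover classes l h B and L H b (111 + 146 = 257) plus the double crossovers (54).
RF(b–h) = (257 + 54) / 1200 = 311/1200 = 0.2592 → 25.9 m.u.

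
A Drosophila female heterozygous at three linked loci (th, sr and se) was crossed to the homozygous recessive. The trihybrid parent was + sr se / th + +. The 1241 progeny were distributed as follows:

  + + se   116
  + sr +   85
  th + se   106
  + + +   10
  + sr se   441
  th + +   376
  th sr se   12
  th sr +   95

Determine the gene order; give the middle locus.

The two rarest classes, th sr se and + + +, are the double crossovers. Comparing them with the parentals, only the th allele has switched, so th is the middle locus and the order is sr – th – se.

th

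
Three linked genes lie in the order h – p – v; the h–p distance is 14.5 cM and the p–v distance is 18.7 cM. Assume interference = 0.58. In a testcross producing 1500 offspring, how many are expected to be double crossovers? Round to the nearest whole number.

17

Map distances give recombination frequencies of 0.145 and 0.187 for the two intervals.
With interference 0.58 (so coincidence = 0.42), expected double-crossover frequency = 0.145 × 0.187 × 0.42 = 0.01139.
Expected number = 0.01139 × 1500 = 17.08 ≈ 17.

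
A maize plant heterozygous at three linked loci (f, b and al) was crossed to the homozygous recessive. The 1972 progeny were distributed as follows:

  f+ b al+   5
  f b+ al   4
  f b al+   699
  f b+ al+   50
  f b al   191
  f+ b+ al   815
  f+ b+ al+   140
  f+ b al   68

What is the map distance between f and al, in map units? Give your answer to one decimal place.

17.2 map units

The two most frequent reciprocal classes, f+ b+ al and f b al+, are the parental types, so the F1 was f+ b+ al / f b al+.
The two rarest classes, f b+ al and f+ b al+, are the double crossovers. Comparing them with the parentals, only the f allele has switched, so f is the middle locus and the order is b – f – al.
Crossovers in the f–al interval produce the single-crossover classes f+ b+ al+ and f b al (140 + 191 = 331) plus the double crossovers (9).
RF(f–al) = (331 + 9) / 1972 = 340/1972 = 0.1724 → 17.2 map units.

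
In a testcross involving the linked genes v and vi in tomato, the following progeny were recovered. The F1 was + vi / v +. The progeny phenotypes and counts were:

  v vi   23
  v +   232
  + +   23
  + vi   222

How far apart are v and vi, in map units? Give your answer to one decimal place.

9.2 map units

The recombinant classes are + + and v vi: 23 + 23 = 46.
Recombination frequency = 46/500 = 0.0920 ≈ 9.2%, i.e. 9.2 map units.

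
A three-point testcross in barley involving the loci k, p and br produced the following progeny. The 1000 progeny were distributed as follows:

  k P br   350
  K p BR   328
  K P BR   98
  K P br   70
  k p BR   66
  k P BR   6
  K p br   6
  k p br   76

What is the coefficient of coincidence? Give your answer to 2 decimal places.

The two most frequent reciprocal classes, K p BR and k P br, are the parental types, so the F1 was K p BR / k P br.
The two rarest classes, K p br and k P BR, are the double crossovers. Comparing them with the parentals, only the br allele has switched, so br is the middle locus and the order is p – br – k.
p–br: (174 + 12)/1000 = 0.1860; br–k: (136 + 12)/1000 = 0.1480.
Expected DCO frequency = 0.1860 × 0.1480 ≈ 0.02753; observed = 12/1000 ≈ 0.01200.
Coefficient of coincidence = 0.01200/0.02753 ≈ 0.44.

0.44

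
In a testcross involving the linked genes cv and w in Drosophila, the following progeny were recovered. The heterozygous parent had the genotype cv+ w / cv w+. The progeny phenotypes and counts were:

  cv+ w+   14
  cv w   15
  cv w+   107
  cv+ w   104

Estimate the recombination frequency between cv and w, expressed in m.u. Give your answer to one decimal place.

The recombinant classes are cv+ w+ and cv w: 14 + 15 = 29.
Recombination frequency = 29/240 = 0.1208 ≈ 12.1%, i.e. 12.1 m.u.

12.1 m.u.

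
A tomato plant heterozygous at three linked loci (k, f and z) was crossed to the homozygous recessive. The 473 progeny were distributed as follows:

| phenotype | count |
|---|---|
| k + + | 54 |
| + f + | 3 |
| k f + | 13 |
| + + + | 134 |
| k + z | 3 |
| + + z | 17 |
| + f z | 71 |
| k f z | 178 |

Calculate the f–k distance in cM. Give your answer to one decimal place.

The two most frequent reciprocal classes, k f z and + + +, are the parental types, so the F1 was k f z / + + +.
The two rarest classes, k + z and + f +, are the double crossovers. Comparing them with the parentals, only the f allele has switched, so f is the middle locus and the order is z – f – k.
Crossovers in the f–k interval produce the single-crossover classes + f z and k + + (71 + 54 = 125) plus the double crossovers (6).
RF(f–k) = (125 + 6) / 473 = 131/473 = 0.2770 → 27.7 cM.

27.7 cM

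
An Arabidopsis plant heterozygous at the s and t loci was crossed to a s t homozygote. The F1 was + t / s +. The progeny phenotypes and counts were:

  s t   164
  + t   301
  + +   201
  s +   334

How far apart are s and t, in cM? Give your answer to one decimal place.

The recombinant classes are + + and s t: 201 + 164 = 365.
Recombination frequency = 365/1000 = 0.3650 ≈ 36.5%, i.e. 36.5 cM.

36.5 cM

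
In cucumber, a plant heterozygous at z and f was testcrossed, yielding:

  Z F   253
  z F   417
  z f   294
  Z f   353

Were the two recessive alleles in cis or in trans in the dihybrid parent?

The two most frequent classes are Z f (353) and z F (417); these are the parental (non-recombinant) types.
So the F1 carried Z f on one chromosome and z F on the other — the recessive alleles are on opposite chromosomes (trans / repulsion).

trans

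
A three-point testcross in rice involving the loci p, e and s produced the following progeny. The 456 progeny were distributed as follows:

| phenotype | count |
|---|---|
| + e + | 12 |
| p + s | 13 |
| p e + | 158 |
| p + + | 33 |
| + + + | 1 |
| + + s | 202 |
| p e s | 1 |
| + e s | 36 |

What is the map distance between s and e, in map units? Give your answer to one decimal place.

The two most frequent reciprocal classes, p e + and + + s, are the parental types, so the F1 was p e + / + + s.
The two rarest classes, p e s and + + +, are the double crossovers. Comparing them with the parentals, only the s allele has switched, so s is the middle locus and the order is e – s – p.
Crossovers in the e–s interval produce the single-crossover classes p + + and + e s (33 + 36 = 69) plus the double crossovers (2).
RF(e–s) = (69 + 2) / 456 = 71/456 = 0.1557 → 15.6 map units.

15.6 map units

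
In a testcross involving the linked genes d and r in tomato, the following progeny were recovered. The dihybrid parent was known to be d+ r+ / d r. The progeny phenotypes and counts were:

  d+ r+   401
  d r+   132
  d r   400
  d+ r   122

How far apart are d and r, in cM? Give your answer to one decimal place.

24.1 cM

The recombinant classes are d+ r and d r+: 122 + 132 = 254.
Recombination frequency = 254/1055 = 0.2408 ≈ 24.1%, i.e. 24.1 cM.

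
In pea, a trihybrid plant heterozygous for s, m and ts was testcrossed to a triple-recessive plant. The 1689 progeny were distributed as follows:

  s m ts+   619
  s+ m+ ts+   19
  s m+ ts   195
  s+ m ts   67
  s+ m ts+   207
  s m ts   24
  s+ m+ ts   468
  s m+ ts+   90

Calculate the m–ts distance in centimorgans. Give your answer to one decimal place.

11.8 centimorgans

The two most frequent reciprocal classes, s m ts+ and s+ m+ ts, are the parental types, so the F1 was s m ts+ / s+ m+ ts.
The two rarest classes, s m ts and s+ m+ ts+, are the double crossovers. Comparing them with the parentals, only the ts allele has switched, so ts is the middle locus and the order is s – ts – m.
Crossovers in the ts–m interval produce the single-crossover classes s m+ ts+ and s+ m ts (90 + 67 = 157) plus the double crossovers (43).
RF(ts–m) = (157 + 43) / 1689 = 200/1689 = 0.1184 → 11.8 centimorgans.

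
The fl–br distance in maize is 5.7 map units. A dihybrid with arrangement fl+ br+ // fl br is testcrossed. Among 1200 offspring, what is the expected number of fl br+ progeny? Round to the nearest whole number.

34

A map distance of 5.7 map units corresponds to a recombination frequency of 0.057.
The F1 is fl+ br+ / fl br, so fl br+ is a recombinant gamete class with expected frequency r/2 = 0.057/2 = 0.0285.
Expected number = 0.0285 × 1200 = 34.20 ≈ 34.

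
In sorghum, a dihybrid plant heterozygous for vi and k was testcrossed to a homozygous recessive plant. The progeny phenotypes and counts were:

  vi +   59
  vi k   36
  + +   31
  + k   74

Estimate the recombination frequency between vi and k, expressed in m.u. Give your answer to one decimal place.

The two most frequent classes, + k (74) and vi + (59), are the parental types, so the F1 was + k / vi +.
The recombinant classes are + + and vi k: 31 + 36 = 67.
Recombination frequency = 67/200 = 0.3350 ≈ 33.5%, i.e. 33.5 m.u.

33.5 m.u.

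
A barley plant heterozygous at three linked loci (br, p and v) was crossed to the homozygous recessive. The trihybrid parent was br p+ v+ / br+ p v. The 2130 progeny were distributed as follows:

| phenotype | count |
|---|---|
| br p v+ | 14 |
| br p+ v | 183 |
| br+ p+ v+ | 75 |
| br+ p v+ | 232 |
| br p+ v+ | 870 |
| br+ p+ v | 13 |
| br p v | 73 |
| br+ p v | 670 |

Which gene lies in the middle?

p

The two rarest classes, br p v+ and br+ p+ v, are the double crossovers. Comparing them with the parentals, only the p allele has switched, so p is the middle locus and the order is br – p – v.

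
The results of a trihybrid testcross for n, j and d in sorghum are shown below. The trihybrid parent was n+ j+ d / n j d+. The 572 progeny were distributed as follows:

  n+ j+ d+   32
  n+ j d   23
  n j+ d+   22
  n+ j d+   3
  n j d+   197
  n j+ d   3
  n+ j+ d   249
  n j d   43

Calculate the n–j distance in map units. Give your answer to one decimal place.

8.9 map units

The two rarest classes, n j+ d and n+ j d+, are the double crossovers. Comparing them with the parentals, only the n allele has switched, so n is the middle locus and the order is j – n – d.
Crossovers in the j–n interval produce the single-crossover classes n+ j d and n j+ d+ (23 + 22 = 45) plus the double crossovers (6).
RF(j–n) = (45 + 6) / 572 = 51/572 = 0.0892 → 8.9 map units.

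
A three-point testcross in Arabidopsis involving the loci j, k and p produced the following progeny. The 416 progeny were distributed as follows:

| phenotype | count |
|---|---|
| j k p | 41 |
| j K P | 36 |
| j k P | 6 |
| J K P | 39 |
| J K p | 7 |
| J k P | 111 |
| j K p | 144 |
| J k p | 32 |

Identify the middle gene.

j

The two most frequent reciprocal classes, j K p and J k P, are the parental types, so the F1 was j K p / J k P.
The two rarest classes, J K p and j k P, are the double crossovers. Comparing them with the parentals, only the j allele has switched, so j is the middle locus and the order is p – j – k.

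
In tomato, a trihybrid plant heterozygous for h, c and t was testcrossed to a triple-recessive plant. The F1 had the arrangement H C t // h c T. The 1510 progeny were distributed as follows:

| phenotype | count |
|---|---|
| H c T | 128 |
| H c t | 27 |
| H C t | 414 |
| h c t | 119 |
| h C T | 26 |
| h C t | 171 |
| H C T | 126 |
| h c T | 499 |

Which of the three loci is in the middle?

The two rarest classes, H c t and h C T, are the double crossovers. Comparing them with the parentals, only the c allele has switched, so c is the middle locus and the order is t – c – h.

c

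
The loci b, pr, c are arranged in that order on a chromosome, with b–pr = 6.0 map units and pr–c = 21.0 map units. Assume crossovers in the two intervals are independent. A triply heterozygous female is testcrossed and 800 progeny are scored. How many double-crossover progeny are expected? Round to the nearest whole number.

Map distances give recombination frequencies of 0.060 and 0.210 for the two intervals.
With no interference, expected double-crossover frequency = 0.060 × 0.210 = 0.01260.
Expected number = 0.01260 × 800 = 10.08 ≈ 10.

10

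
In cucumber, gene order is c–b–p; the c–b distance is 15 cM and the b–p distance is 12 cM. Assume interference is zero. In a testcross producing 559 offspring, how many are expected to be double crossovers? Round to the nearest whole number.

Map distances give recombination frequencies of 0.150 and 0.120 for the two intervals.
With no interference, expected double-crossover frequency = 0.150 × 0.120 = 0.01800.
Expected number = 0.01800 × 559 = 10.06 ≈ 10.

10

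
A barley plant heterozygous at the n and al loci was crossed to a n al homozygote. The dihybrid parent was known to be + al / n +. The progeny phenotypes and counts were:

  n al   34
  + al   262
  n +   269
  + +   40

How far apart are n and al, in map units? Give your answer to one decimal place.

The recombinant classes are + + and n al: 40 + 34 = 74.
Recombination frequency = 74/605 = 0.1223 ≈ 12.2%, i.e. 12.2 map units.

12.2 map units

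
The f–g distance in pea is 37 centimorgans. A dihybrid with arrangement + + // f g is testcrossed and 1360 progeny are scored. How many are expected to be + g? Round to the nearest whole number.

252

A map distance of 37 centimorgans corresponds to a recombination frequency of 0.370.
The F1 is + + / f g, so + g is a recombinant gamete class with expected frequency r/2 = 0.370/2 = 0.1850.
Expected number = 0.1850 × 1360 = 251.60 ≈ 252.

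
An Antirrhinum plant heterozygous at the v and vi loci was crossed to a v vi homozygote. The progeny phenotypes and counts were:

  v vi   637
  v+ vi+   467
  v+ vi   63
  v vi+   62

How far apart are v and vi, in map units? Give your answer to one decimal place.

The two most frequent classes, v+ vi+ (467) and v vi (637), are the parental types, so the F1 was v+ vi+ / v vi.
The recombinant classes are v+ vi and v vi+: 63 + 62 = 125.
Recombination frequency = 125/1229 = 0.1017 ≈ 10.2%, i.e. 10.2 map units.

10.2 map units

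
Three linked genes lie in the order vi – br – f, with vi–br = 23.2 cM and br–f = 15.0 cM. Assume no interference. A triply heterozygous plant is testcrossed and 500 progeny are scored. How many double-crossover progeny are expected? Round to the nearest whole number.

17

Map distances give recombination frequencies of 0.232 and 0.150 for the two intervals.
With no interference, expected double-crossover frequency = 0.232 × 0.150 = 0.03480.
Expected number = 0.03480 × 500 = 17.40 ≈ 17.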